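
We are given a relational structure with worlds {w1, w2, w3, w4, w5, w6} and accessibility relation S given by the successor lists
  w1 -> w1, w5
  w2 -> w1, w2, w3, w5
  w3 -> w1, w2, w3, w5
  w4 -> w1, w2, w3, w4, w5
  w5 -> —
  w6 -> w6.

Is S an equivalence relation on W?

No

Reflexive: no — w5 is not related to itself.
Symmetric: no — w1 S w5 but not w5 S w1.
Transitive: yes — every two-step S-path is closed by a direct edge.
So S is not an equivalence relation.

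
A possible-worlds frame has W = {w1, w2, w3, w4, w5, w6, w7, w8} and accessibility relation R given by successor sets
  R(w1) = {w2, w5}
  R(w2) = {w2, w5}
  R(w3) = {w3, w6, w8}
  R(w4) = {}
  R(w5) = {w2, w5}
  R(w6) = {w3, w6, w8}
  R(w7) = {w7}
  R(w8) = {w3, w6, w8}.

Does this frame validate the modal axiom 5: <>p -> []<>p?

Yes

Axiom 5 corresponds to the accessibility relation being Euclidean.
Euclidean: yes — any two successors of a common world are R-related.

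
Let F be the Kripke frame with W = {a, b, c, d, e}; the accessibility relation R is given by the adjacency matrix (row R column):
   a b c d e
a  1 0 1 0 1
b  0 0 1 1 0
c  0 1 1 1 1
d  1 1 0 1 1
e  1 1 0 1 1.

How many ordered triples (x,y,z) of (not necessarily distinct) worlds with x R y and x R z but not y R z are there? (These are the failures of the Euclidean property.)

17

Enumerating: (a,c,a), (a,e,c), (b,d,c), (c,b,b), (c,b,e), (c,d,c), (c,e,c), (d,a,b), (d,a,d), (d,b,a), (d,b,b), (d,b,e), (e,a,b), (e,a,d), (e,b,a), (e,b,b), (e,b,e).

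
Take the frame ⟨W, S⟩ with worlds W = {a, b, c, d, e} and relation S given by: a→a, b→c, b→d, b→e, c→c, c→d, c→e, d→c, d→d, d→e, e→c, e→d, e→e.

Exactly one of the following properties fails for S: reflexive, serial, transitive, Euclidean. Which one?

reflexive

Reflexive: no — b is not related to itself.
Serial: yes — every world has a successor (e.g. a S a).
Transitive: yes — every two-step S-path is closed by a direct edge.
Euclidean: yes — any two successors of a common world are S-related.
Only reflexive fails.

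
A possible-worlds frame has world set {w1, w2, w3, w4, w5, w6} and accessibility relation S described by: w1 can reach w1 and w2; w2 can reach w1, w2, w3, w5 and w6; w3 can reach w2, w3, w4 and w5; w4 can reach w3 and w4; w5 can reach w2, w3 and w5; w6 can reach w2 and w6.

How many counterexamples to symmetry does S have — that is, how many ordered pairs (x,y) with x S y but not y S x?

S is symmetric; there are no such tuples.

0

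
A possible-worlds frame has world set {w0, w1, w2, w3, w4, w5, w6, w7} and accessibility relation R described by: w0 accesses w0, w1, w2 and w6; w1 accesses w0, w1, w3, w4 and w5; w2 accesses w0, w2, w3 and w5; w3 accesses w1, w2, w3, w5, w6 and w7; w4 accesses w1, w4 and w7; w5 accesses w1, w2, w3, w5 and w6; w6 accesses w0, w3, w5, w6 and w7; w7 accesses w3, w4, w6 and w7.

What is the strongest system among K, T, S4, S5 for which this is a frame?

Reflexive (axiom T): yes — every world is R-related to itself.
Transitive (axiom 4): no — w0 R w1 and w1 R w3, but not w0 R w3.
Euclidean (axiom 5): no — w0 R w1 and w0 R w2, but not w1 R w2.
So F validates K, T; S4 would additionally require R to be transitive. The strongest is T.

T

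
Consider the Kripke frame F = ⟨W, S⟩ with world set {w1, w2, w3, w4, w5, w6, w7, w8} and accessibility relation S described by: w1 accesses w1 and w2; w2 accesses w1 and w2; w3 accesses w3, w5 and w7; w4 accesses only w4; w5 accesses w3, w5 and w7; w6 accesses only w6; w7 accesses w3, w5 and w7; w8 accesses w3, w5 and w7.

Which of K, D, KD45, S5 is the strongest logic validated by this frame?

Serial (axiom D): yes — every world has a successor (e.g. w1 S w1).
Euclidean (axiom 5): yes — any two successors of a common world are S-related.
Transitive (axiom 4): yes — every two-step S-path is closed by a direct edge.
Reflexive (axiom T): no — w8 is not related to itself.
So F validates K, D, KD45; S5 would additionally require S to be reflexive. The strongest is KD45.

KD45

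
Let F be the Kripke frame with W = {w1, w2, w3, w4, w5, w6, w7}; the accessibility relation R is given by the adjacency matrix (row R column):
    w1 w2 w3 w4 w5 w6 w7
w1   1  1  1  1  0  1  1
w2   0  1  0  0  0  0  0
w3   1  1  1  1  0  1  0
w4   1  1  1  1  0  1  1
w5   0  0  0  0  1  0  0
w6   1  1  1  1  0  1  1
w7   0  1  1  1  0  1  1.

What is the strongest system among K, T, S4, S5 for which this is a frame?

T

Reflexive (axiom T): yes — every world is R-related to itself.
Transitive (axiom 4): no — w3 R w1 and w1 R w7, but not w3 R w7.
Euclidean (axiom 5): no — w1 R w2 and w1 R w3, but not w2 R w3.
So F validates K, T; S4 would additionally require R to be transitive. The strongest is T.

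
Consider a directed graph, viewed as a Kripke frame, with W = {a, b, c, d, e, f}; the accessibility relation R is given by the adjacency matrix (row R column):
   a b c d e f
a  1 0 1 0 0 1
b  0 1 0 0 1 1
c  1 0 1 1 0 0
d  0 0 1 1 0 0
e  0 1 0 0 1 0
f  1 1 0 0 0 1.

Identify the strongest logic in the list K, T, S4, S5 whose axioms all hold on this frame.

T

Reflexive (axiom T): yes — every world is R-related to itself.
Transitive (axiom 4): no — a R c and c R d, but not a R d.
Euclidean (axiom 5): no — a R c and a R f, but not c R f.
So F validates K, T; S4 would additionally require R to be transitive. The strongest is T.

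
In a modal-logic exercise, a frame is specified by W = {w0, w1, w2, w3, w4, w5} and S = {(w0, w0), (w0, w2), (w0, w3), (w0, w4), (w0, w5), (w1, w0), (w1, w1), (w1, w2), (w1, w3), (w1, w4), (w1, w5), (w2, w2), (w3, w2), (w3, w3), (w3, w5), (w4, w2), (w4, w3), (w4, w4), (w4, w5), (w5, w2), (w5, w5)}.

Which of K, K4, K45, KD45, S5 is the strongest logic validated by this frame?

Transitive (axiom 4): yes — every two-step S-path is closed by a direct edge.
Euclidean (axiom 5): no — w0 S w2 and w0 S w3, but not w2 S w3.
Serial (axiom D): yes — every world has a successor (e.g. w0 S w0).
Reflexive (axiom T): yes — every world is S-related to itself.
So F validates K, K4; K45 would additionally require S to be Euclidean. The strongest is K4.

K4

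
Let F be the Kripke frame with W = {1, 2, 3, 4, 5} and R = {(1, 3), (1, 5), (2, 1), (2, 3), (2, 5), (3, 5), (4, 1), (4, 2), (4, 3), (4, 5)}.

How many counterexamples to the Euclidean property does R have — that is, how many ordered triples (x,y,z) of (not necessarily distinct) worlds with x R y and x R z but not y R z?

20

Enumerating: (1,3,3), (1,5,3), (1,5,5), (2,1,1), (2,3,1), (2,3,3), (2,5,1), (2,5,3), (2,5,5), (3,5,5), (4,1,1), (4,1,2), … and 8 more.
Total: 20.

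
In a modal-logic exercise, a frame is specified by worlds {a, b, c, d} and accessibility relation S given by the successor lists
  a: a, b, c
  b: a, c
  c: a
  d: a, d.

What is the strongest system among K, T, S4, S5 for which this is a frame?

K

Reflexive (axiom T): no — b is not related to itself.
Transitive (axiom 4): no — c S a and a S b, but not c S b.
Euclidean (axiom 5): no — a S c and a S b, but not c S b.
So F validates K; T would additionally require S to be reflexive. The strongest is K.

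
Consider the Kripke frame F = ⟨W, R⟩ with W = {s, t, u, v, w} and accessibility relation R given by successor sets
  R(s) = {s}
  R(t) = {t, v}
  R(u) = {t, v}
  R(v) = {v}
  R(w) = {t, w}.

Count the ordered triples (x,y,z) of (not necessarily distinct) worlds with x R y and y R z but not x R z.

1

Enumerating: (w,t,v).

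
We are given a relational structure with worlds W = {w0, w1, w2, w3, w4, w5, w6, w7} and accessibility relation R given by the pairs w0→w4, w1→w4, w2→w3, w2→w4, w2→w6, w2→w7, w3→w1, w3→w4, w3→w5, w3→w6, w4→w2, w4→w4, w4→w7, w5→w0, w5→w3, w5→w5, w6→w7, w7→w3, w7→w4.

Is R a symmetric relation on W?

No

Symmetric: no — w0 R w4 but not w4 R w0.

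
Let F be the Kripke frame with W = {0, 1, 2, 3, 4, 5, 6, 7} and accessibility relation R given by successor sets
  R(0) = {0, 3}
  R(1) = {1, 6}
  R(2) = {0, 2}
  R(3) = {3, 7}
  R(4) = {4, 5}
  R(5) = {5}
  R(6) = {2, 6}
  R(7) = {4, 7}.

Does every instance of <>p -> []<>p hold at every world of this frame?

No

The schema 5 characterises exactly the Euclidean frames.
Euclidean: no — 0 R 3 and 0 R 0, but not 3 R 0.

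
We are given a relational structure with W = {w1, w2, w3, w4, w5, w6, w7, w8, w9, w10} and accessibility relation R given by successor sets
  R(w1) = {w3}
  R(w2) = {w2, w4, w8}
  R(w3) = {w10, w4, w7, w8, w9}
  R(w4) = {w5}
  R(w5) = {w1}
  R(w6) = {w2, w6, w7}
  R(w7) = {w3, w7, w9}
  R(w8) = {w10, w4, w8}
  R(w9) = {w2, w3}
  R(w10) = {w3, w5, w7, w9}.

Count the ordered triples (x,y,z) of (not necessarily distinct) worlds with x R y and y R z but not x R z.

Enumerating: (w1,w3,w10), (w1,w3,w4), (w1,w3,w7), (w1,w3,w8), (w1,w3,w9), (w10,w3,w10), (w10,w3,w4), (w10,w3,w8), (w10,w5,w1), (w10,w9,w2), (w2,w4,w5), (w2,w8,w10), … and 28 more.
Total: 40.

40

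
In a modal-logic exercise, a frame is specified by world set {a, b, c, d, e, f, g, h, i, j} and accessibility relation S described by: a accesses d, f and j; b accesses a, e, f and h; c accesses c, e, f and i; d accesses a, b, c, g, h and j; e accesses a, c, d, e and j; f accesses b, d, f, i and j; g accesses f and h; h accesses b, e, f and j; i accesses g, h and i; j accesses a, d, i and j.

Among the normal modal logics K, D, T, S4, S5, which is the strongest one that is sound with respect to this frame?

Serial (axiom D): yes — every world has a successor (e.g. a S d).
Reflexive (axiom T): no — a is not related to itself.
Transitive (axiom 4): no — a S d and d S b, but not a S b.
Euclidean (axiom 5): no — a S d and a S f, but not d S f.
So F validates K, D; T would additionally require S to be reflexive. The strongest is D.

D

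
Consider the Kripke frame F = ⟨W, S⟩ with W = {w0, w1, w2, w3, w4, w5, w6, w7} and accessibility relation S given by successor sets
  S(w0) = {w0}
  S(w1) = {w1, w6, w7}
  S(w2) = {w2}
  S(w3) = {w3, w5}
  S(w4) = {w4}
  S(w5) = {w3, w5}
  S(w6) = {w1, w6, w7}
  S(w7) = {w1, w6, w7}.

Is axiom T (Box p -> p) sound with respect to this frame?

Axiom T corresponds to the accessibility relation being reflexive.
Reflexive: yes — every world is S-related to itself.

Yes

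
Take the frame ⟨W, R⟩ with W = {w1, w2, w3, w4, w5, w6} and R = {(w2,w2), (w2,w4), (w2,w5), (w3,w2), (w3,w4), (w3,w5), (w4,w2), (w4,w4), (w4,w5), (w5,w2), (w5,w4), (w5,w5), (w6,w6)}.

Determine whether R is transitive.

Transitive: yes — every two-step R-path is closed by a direct edge.

Yes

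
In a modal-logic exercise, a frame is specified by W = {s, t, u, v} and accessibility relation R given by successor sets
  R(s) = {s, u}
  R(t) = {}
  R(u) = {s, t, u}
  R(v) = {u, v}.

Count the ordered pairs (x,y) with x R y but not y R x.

Enumerating: (u,t), (v,u).

2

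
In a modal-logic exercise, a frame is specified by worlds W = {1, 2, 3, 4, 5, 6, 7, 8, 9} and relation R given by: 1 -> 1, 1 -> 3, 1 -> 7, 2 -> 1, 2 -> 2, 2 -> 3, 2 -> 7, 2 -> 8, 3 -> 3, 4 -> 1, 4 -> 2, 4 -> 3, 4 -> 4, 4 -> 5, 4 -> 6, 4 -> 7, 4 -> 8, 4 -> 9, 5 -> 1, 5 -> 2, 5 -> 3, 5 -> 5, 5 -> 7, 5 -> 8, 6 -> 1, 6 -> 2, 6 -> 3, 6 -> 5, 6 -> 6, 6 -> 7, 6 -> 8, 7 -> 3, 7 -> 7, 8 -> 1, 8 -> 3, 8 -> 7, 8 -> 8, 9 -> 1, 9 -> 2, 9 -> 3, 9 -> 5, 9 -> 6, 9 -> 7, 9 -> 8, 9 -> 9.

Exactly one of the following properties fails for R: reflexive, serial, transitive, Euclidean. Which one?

Reflexive: yes — every world is R-related to itself.
Serial: yes — every world has a successor (e.g. 1 R 1).
Transitive: yes — every two-step R-path is closed by a direct edge.
Euclidean: no — 1 R 3 and 1 R 7, but not 3 R 7.
Only Euclidean fails.

Euclidean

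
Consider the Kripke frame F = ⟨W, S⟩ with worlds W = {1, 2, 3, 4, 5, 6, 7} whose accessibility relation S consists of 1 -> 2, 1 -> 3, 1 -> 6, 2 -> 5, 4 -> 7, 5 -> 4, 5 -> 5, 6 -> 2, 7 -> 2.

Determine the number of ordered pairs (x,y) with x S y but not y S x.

8

Enumerating: (1,2), (1,3), (1,6), (2,5), (4,7), (5,4), (6,2), (7,2).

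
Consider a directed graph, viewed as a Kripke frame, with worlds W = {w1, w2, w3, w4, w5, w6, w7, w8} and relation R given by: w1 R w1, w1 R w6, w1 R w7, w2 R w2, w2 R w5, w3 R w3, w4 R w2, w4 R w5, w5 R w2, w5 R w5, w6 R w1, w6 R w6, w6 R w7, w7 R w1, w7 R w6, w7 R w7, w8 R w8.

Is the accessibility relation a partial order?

Reflexive: no — w4 is not related to itself.
Transitive: yes — every two-step R-path is closed by a direct edge.
Antisymmetric: no — w1 R w6 and w6 R w1 with w1 ≠ w6.
So R is not a partial order.

No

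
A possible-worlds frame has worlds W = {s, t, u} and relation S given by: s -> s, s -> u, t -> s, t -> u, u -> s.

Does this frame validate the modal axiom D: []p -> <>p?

Yes

The schema D characterises exactly the serial frames.
Serial: yes — every world has a successor (e.g. s S s).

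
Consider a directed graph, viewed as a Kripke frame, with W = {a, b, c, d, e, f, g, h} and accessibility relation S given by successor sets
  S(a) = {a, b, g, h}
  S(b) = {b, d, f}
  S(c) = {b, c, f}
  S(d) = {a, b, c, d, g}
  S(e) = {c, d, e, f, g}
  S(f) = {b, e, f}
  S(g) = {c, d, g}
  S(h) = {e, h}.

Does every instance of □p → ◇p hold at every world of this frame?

The schema D characterises exactly the serial frames.
Serial: yes — every world has a successor (e.g. a S a).

Yes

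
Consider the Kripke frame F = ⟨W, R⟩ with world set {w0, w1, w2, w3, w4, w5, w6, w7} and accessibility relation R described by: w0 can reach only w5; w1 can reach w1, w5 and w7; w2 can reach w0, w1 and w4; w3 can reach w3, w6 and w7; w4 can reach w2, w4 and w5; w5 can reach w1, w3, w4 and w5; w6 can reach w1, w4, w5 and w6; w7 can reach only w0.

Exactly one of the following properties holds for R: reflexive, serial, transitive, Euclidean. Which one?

serial

Reflexive: no — w0 is not related to itself.
Serial: yes — every world has a successor (e.g. w0 R w5).
Transitive: no — w0 R w5 and w5 R w1, but not w0 R w1.
Euclidean: no — w1 R w5 and w1 R w7, but not w5 R w7.
Only serial holds.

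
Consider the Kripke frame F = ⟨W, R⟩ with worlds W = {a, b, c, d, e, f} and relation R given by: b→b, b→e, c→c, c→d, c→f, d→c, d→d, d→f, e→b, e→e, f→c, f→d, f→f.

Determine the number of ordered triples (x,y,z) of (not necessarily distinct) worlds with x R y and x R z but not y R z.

0

R is Euclidean; there are no such tuples.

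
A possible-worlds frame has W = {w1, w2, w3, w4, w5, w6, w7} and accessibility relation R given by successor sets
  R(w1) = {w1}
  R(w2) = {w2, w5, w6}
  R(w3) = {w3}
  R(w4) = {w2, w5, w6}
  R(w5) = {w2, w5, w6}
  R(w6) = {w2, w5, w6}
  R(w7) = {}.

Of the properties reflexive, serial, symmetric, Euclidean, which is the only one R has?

Euclidean

Reflexive: no — w4 is not related to itself.
Serial: no — w7 has no R-successor.
Symmetric: no — w4 R w2 but not w2 R w4.
Euclidean: yes — any two successors of a common world are R-related.
Only Euclidean holds.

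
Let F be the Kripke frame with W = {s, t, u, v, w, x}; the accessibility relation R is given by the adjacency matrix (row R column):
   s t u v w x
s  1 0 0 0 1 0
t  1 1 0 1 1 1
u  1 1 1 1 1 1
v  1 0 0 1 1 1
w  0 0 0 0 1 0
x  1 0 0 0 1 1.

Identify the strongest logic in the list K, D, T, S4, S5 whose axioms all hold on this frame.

Serial (axiom D): yes — every world has a successor (e.g. s R s).
Reflexive (axiom T): yes — every world is R-related to itself.
Transitive (axiom 4): yes — every two-step R-path is closed by a direct edge.
Euclidean (axiom 5): no — t R s and t R v, but not s R v.
So F validates K, D, T, S4; S5 would additionally require R to be Euclidean. The strongest is S4.

S4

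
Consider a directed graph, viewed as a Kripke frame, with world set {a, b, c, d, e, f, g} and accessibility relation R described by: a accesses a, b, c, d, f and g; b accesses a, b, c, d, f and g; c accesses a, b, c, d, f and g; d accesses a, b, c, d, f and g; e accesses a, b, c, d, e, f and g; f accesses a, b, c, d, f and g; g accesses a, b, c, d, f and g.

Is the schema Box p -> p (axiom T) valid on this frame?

Yes

The schema T characterises exactly the reflexive frames.
Reflexive: yes — every world is R-related to itself.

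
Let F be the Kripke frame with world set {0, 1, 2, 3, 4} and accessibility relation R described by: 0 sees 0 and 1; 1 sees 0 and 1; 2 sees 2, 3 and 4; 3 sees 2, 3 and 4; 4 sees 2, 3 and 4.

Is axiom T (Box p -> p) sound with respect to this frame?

Yes

Axiom T corresponds to the accessibility relation being reflexive.
Reflexive: yes — every world is R-related to itself.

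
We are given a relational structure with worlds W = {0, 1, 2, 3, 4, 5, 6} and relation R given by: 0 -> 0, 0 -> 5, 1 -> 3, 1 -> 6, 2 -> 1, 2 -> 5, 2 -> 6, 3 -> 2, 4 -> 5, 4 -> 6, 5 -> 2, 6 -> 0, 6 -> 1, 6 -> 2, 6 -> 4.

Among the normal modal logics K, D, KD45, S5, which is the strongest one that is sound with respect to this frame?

D

Serial (axiom D): yes — every world has a successor (e.g. 0 R 0).
Euclidean (axiom 5): no — 1 R 3 and 1 R 6, but not 3 R 6.
Transitive (axiom 4): no — 0 R 5 and 5 R 2, but not 0 R 2.
Reflexive (axiom T): no — 1 is not related to itself.
So F validates K, D; KD45 would additionally require R to be Euclidean and transitive. The strongest is D.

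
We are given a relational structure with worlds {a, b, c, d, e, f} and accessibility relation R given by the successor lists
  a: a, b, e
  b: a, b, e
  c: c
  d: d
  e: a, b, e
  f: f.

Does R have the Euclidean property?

Euclidean: yes — any two successors of a common world are R-related.

Yes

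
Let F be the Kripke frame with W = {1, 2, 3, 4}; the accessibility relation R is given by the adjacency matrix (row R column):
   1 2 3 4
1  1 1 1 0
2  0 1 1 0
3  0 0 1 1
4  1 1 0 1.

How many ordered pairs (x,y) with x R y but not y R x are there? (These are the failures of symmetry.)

6

Enumerating: (1,2), (1,3), (2,3), (3,4), (4,1), (4,2).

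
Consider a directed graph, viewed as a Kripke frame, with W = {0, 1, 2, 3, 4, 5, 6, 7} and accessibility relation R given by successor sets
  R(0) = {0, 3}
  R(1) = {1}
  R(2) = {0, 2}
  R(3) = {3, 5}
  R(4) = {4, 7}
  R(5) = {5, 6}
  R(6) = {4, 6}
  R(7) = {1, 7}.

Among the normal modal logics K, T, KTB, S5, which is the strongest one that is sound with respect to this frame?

T

Reflexive (axiom T): yes — every world is R-related to itself.
Symmetric (axiom B): no — 0 R 3 but not 3 R 0.
Euclidean (axiom 5): no — 0 R 3 and 0 R 0, but not 3 R 0.
So F validates K, T; KTB would additionally require R to be symmetric. The strongest is T.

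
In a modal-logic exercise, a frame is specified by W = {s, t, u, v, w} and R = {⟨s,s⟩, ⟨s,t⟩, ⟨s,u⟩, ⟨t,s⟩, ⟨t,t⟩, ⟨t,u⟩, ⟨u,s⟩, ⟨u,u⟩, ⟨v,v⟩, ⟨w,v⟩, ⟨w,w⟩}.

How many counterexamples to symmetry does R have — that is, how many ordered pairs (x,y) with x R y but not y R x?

2

Enumerating: (t,u), (w,v).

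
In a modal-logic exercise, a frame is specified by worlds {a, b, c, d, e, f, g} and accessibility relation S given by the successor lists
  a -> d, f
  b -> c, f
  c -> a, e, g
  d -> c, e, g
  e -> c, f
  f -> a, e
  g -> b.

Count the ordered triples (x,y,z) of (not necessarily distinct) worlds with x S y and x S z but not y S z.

32

Enumerating: (a,d,d), (a,d,f), (a,f,d), (a,f,f), (b,c,c), (b,c,f), (b,f,c), (b,f,f), (c,a,a), (c,a,e), (c,a,g), (c,e,a), … and 20 more.
Total: 32.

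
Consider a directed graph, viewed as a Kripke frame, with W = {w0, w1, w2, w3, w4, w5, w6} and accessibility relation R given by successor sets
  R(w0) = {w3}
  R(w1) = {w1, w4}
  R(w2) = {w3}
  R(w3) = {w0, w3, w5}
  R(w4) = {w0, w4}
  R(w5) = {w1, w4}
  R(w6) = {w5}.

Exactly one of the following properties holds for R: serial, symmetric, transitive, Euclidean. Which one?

serial

Serial: yes — every world has a successor (e.g. w0 R w3).
Symmetric: no — w1 R w4 but not w4 R w1.
Transitive: no — w0 R w3 and w3 R w5, but not w0 R w5.
Euclidean: no — w3 R w0 and w3 R w5, but not w0 R w5.
Only serial holds.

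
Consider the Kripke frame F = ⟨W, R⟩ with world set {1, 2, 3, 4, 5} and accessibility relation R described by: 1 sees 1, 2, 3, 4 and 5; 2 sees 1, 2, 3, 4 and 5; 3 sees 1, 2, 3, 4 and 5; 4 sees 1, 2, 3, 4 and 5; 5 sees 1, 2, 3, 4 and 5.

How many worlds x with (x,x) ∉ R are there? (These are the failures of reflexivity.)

0

R is reflexive; there are no such worlds.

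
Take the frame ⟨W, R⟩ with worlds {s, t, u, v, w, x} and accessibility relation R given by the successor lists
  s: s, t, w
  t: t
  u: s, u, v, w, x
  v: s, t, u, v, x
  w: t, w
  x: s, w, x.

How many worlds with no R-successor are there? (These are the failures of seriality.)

0

R is serial; there are no such worlds.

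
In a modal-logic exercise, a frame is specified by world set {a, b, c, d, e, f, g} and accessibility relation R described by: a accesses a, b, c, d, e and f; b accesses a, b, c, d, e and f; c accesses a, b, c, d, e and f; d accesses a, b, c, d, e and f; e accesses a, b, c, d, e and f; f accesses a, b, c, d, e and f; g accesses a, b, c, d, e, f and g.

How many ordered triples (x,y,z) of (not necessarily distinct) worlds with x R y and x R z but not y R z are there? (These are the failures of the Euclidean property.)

6

Enumerating: (g,a,g), (g,b,g), (g,c,g), (g,d,g), (g,e,g), (g,f,g).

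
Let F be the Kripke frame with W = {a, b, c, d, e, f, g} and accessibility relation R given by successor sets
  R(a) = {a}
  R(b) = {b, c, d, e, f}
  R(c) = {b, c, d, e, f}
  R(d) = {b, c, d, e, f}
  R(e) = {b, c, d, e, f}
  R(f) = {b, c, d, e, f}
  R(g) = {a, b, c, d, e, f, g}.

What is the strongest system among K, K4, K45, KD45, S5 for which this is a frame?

K4

Transitive (axiom 4): yes — every two-step R-path is closed by a direct edge.
Euclidean (axiom 5): no — g R a and g R b, but not a R b.
Serial (axiom D): yes — every world has a successor (e.g. a R a).
Reflexive (axiom T): yes — every world is R-related to itself.
So F validates K, K4; K45 would additionally require R to be Euclidean. The strongest is K4.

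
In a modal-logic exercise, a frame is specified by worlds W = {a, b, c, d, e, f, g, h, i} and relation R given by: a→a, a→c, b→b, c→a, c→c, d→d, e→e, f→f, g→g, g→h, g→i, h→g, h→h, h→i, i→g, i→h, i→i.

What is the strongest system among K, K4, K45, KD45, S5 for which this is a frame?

Transitive (axiom 4): yes — every two-step R-path is closed by a direct edge.
Euclidean (axiom 5): yes — any two successors of a common world are R-related.
Serial (axiom D): yes — every world has a successor (e.g. a R a).
Reflexive (axiom T): yes — every world is R-related to itself.
So F validates K, K4, K45, KD45, S5. The strongest is S5.

S5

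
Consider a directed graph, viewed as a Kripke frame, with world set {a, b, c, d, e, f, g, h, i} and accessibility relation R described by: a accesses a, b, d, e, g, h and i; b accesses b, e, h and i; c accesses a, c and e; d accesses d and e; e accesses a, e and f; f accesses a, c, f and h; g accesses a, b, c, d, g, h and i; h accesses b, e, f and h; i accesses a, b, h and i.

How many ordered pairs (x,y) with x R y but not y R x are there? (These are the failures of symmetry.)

Enumerating: (a,b), (a,d), (a,h), (b,e), (c,a), (c,e), (d,e), (e,f), (f,a), (f,c), (g,b), (g,c), (g,d), (g,h), (g,i), (h,e), (i,h).

17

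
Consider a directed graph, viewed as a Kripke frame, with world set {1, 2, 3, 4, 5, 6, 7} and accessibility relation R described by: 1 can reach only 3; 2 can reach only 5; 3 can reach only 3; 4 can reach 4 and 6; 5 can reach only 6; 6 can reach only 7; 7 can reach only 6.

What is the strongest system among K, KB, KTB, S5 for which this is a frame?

K

Symmetric (axiom B): no — 1 R 3 but not 3 R 1.
Reflexive (axiom T): no — 1 is not related to itself.
Euclidean (axiom 5): no — 2 R 5 and 2 R 5, but not 5 R 5.
So F validates K; KB would additionally require R to be symmetric. The strongest is K.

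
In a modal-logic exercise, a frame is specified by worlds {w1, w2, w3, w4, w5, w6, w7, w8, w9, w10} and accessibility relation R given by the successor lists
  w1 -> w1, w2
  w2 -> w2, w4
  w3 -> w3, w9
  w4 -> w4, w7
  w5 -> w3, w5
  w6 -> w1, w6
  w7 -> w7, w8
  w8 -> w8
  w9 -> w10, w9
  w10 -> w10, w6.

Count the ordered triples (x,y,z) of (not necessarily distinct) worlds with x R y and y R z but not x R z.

Enumerating: (w1,w2,w4), (w10,w6,w1), (w2,w4,w7), (w3,w9,w10), (w4,w7,w8), (w5,w3,w9), (w6,w1,w2), (w9,w10,w6).

8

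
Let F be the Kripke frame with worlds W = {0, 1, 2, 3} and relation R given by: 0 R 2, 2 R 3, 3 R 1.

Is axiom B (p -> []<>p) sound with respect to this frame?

Axiom B corresponds to the accessibility relation being symmetric.
Symmetric: no — 0 R 2 but not 2 R 0.

No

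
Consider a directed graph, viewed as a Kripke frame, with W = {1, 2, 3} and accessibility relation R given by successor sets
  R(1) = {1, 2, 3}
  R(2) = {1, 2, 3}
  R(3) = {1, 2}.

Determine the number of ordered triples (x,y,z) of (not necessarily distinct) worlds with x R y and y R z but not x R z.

Enumerating: (3,1,3), (3,2,3).

2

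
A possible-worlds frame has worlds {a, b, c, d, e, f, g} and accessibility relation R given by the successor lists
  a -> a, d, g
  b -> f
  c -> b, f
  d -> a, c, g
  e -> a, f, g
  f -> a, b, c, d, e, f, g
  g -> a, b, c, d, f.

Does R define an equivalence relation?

Reflexive: no — b is not related to itself.
Symmetric: no — c R b but not b R c.
Transitive: no — a R d and d R c, but not a R c.
So R is not an equivalence relation.

No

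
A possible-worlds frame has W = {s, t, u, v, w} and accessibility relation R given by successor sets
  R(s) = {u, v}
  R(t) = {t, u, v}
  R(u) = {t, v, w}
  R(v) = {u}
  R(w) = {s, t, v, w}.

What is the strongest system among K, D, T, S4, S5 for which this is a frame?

Serial (axiom D): yes — every world has a successor (e.g. s R u).
Reflexive (axiom T): no — s is not related to itself.
Transitive (axiom 4): no — s R u and u R t, but not s R t.
Euclidean (axiom 5): no — u R t and u R w, but not t R w.
So F validates K, D; T would additionally require R to be reflexive. The strongest is D.

D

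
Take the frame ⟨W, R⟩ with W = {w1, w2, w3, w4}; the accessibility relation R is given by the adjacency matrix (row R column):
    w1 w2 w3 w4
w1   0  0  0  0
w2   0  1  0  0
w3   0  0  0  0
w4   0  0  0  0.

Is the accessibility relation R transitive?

Yes

Transitive: yes — every two-step R-path is closed by a direct edge.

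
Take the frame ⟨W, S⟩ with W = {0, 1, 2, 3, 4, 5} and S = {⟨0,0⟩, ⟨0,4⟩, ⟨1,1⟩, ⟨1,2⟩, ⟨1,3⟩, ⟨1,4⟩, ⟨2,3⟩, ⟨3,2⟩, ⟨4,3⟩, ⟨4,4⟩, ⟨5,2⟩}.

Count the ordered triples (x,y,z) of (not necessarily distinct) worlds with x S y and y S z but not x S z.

Enumerating: (0,4,3), (2,3,2), (3,2,3), (4,3,2), (5,2,3).

5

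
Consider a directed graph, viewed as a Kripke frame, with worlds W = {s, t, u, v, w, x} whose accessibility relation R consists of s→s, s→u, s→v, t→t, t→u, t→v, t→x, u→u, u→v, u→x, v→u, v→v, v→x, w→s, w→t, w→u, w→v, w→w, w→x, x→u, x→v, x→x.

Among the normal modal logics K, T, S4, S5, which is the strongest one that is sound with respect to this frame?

T

Reflexive (axiom T): yes — every world is R-related to itself.
Transitive (axiom 4): no — s R u and u R x, but not s R x.
Euclidean (axiom 5): no — w R s and w R t, but not s R t.
So F validates K, T; S4 would additionally require R to be transitive. The strongest is T.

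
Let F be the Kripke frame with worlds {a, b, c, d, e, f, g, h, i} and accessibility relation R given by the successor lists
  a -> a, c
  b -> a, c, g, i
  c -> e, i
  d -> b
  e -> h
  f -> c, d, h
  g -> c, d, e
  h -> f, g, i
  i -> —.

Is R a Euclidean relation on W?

Euclidean: no — b R a and b R g, but not a R g.

No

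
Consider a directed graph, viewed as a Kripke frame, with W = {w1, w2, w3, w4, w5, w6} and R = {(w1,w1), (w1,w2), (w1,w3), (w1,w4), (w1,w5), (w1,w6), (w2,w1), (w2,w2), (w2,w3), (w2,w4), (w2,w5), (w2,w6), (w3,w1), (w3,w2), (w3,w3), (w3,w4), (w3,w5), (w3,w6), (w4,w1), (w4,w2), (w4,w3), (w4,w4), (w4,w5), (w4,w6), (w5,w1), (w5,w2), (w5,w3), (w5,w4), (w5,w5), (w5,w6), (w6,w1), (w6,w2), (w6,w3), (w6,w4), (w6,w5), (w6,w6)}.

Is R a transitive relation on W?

Transitive: yes — every two-step R-path is closed by a direct edge.

Yes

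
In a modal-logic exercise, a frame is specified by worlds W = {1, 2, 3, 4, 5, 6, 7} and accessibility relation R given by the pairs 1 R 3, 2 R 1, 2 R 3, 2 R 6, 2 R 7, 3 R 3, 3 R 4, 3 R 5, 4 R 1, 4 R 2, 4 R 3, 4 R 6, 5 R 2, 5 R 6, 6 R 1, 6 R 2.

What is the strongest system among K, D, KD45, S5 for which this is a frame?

Serial (axiom D): no — 7 has no R-successor.
Euclidean (axiom 5): no — 2 R 1 and 2 R 6, but not 1 R 6.
Transitive (axiom 4): no — 1 R 3 and 3 R 4, but not 1 R 4.
Reflexive (axiom T): no — 1 is not related to itself.
So F validates K; D would additionally require R to be serial. The strongest is K.

K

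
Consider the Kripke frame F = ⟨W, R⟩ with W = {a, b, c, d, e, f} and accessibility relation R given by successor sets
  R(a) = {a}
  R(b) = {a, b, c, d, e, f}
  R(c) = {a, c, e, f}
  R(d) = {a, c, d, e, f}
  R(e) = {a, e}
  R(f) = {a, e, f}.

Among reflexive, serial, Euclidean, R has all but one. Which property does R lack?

Reflexive: yes — every world is R-related to itself.
Serial: yes — every world has a successor (e.g. a R a).
Euclidean: no — b R a and b R c, but not a R c.
Only Euclidean fails.

Euclidean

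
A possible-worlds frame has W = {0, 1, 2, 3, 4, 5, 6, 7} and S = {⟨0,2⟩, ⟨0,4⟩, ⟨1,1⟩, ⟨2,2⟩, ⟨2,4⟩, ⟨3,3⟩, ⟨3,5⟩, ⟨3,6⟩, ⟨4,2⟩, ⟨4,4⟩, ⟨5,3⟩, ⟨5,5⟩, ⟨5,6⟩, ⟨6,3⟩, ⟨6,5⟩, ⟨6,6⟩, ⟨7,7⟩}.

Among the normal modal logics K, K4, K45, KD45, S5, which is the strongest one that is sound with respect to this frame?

Transitive (axiom 4): yes — every two-step S-path is closed by a direct edge.
Euclidean (axiom 5): yes — any two successors of a common world are S-related.
Serial (axiom D): yes — every world has a successor (e.g. 0 S 2).
Reflexive (axiom T): no — 0 is not related to itself.
So F validates K, K4, K45, KD45; S5 would additionally require S to be reflexive. The strongest is KD45.

KD45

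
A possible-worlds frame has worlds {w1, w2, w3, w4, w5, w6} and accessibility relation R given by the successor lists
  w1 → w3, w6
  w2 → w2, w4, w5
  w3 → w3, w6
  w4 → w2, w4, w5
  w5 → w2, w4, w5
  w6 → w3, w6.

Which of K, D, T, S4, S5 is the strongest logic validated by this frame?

Serial (axiom D): yes — every world has a successor (e.g. w1 R w3).
Reflexive (axiom T): no — w1 is not related to itself.
Transitive (axiom 4): yes — every two-step R-path is closed by a direct edge.
Euclidean (axiom 5): yes — any two successors of a common world are R-related.
So F validates K, D; T would additionally require R to be reflexive. The strongest is D.

D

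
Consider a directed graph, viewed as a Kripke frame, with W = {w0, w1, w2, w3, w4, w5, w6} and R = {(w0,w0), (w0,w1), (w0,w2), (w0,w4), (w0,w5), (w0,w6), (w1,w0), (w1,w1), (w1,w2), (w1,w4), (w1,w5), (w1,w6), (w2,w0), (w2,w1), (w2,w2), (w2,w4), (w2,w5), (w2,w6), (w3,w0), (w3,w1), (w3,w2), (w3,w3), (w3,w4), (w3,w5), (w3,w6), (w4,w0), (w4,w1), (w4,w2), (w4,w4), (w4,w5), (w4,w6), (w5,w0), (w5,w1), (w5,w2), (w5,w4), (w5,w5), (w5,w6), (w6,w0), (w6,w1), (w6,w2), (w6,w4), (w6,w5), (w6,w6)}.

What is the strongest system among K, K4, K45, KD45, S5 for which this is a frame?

K4

Transitive (axiom 4): yes — every two-step R-path is closed by a direct edge.
Euclidean (axiom 5): no — w3 R w0 and w3 R w3, but not w0 R w3.
Serial (axiom D): yes — every world has a successor (e.g. w0 R w0).
Reflexive (axiom T): yes — every world is R-related to itself.
So F validates K, K4; K45 would additionally require R to be Euclidean. The strongest is K4.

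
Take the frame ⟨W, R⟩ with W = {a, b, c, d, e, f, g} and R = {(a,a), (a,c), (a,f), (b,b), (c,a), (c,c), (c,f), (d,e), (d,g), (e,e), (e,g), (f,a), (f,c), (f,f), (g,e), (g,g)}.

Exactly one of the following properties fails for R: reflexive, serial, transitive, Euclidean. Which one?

reflexive

Reflexive: no — d is not related to itself.
Serial: yes — every world has a successor (e.g. a R a).
Transitive: yes — every two-step R-path is closed by a direct edge.
Euclidean: yes — any two successors of a common world are R-related.
Only reflexive fails.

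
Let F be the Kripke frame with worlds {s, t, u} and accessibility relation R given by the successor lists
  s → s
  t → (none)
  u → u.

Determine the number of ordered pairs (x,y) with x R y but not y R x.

R is symmetric; there are no such tuples.

0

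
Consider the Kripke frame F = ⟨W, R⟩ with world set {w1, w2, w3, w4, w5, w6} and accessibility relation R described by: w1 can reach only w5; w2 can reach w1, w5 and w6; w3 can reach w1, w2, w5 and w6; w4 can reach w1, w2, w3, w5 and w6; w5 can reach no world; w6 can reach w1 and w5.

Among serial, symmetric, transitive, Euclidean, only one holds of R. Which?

transitive

Serial: no — w5 has no R-successor.
Symmetric: no — w1 R w5 but not w5 R w1.
Transitive: yes — every two-step R-path is closed by a direct edge.
Euclidean: no — w2 R w1 and w2 R w6, but not w1 R w6.
Only transitive holds.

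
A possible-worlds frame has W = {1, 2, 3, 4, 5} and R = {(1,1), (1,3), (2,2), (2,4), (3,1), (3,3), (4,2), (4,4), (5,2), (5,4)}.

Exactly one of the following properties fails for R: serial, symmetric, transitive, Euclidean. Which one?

symmetric

Serial: yes — every world has a successor (e.g. 1 R 1).
Symmetric: no — 5 R 2 but not 2 R 5.
Transitive: yes — every two-step R-path is closed by a direct edge.
Euclidean: yes — any two successors of a common world are R-related.
Only symmetric fails.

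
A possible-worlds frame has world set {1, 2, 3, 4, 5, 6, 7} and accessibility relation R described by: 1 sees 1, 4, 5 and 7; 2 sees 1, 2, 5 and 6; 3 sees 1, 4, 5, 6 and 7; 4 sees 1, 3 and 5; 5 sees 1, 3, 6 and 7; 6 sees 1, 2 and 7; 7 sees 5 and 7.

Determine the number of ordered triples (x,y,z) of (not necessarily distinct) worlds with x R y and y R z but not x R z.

32

Enumerating: (1,4,3), (1,5,3), (1,5,6), (2,1,4), (2,1,7), (2,5,3), (2,5,7), (2,6,7), (3,4,3), (3,5,3), (3,6,2), (4,1,4), … and 20 more.
Total: 32.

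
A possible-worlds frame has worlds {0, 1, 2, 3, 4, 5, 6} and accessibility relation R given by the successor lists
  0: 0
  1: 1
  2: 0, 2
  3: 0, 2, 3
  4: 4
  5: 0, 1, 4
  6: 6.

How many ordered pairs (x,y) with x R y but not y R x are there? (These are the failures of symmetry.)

Enumerating: (2,0), (3,0), (3,2), (5,0), (5,1), (5,4).

6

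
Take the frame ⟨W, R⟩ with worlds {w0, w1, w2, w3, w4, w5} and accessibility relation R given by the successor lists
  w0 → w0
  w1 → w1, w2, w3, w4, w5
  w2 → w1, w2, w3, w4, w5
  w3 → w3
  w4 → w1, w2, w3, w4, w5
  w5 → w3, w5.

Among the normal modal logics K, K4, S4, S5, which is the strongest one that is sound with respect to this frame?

Transitive (axiom 4): yes — every two-step R-path is closed by a direct edge.
Reflexive (axiom T): yes — every world is R-related to itself.
Euclidean (axiom 5): no — w1 R w3 and w1 R w2, but not w3 R w2.
So F validates K, K4, S4; S5 would additionally require R to be Euclidean. The strongest is S4.

S4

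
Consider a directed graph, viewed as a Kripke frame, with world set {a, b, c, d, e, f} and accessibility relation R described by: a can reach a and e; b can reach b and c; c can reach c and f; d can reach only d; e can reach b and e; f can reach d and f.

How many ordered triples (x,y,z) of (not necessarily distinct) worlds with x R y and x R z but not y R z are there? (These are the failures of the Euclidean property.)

5

Enumerating: (a,e,a), (b,c,b), (c,f,c), (e,b,e), (f,d,f).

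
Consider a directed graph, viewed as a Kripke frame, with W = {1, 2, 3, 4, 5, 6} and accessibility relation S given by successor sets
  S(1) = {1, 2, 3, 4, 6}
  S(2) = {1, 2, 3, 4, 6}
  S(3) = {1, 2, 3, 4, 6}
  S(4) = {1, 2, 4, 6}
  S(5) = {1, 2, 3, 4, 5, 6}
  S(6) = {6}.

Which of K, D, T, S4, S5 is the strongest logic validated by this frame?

Serial (axiom D): yes — every world has a successor (e.g. 1 S 1).
Reflexive (axiom T): yes — every world is S-related to itself.
Transitive (axiom 4): no — 4 S 1 and 1 S 3, but not 4 S 3.
Euclidean (axiom 5): no — 1 S 4 and 1 S 3, but not 4 S 3.
So F validates K, D, T; S4 would additionally require S to be transitive. The strongest is T.

T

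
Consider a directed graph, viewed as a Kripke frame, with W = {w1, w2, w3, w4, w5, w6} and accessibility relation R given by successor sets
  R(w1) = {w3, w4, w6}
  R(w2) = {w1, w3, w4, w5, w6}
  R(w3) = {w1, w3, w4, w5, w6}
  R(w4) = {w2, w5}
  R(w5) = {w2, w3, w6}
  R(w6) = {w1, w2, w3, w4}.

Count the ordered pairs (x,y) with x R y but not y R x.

Enumerating: (w1,w4), (w2,w1), (w2,w3), (w3,w4), (w4,w5), (w5,w6), (w6,w4).

7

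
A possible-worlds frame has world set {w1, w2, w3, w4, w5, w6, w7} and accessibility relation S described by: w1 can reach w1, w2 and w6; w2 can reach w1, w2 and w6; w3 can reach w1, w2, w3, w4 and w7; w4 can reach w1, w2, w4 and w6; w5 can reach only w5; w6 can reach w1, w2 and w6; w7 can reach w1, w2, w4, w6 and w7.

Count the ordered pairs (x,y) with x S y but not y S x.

11

Enumerating: (w3,w1), (w3,w2), (w3,w4), (w3,w7), (w4,w1), (w4,w2), (w4,w6), (w7,w1), (w7,w2), (w7,w4), (w7,w6).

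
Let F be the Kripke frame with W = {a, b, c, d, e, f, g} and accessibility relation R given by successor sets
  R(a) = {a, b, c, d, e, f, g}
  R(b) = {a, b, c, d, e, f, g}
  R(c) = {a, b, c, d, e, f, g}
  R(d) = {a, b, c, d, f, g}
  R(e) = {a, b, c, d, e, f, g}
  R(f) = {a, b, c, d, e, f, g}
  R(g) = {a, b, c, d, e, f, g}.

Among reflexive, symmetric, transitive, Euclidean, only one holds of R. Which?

reflexive

Reflexive: yes — every world is R-related to itself.
Symmetric: no — e R d but not d R e.
Transitive: no — d R a and a R e, but not d R e.
Euclidean: no — a R d and a R e, but not d R e.
Only reflexive holds.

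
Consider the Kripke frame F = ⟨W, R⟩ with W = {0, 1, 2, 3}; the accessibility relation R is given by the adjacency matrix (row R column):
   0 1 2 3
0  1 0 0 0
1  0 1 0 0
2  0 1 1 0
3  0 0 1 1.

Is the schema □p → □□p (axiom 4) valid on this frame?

By correspondence theory, 4 is valid on a frame iff R is transitive.
Transitive: no — 3 R 2 and 2 R 1, but not 3 R 1.

No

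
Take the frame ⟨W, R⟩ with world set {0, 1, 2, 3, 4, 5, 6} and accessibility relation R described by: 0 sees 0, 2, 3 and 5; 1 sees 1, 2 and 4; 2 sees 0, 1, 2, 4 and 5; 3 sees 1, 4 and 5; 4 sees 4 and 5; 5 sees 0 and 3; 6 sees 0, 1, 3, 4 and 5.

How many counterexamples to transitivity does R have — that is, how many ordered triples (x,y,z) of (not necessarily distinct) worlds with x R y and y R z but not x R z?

Enumerating: (0,2,1), (0,2,4), (0,3,1), (0,3,4), (1,2,0), (1,2,5), (1,4,5), (2,0,3), (2,5,3), (3,1,2), (3,5,0), (3,5,3), … and 9 more.
Total: 21.

21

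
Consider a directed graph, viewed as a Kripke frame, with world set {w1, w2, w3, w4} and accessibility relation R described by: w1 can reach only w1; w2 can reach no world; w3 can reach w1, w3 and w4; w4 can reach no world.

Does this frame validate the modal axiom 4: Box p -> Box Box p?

Axiom 4 corresponds to the accessibility relation being transitive.
Transitive: yes — every two-step R-path is closed by a direct edge.

Yes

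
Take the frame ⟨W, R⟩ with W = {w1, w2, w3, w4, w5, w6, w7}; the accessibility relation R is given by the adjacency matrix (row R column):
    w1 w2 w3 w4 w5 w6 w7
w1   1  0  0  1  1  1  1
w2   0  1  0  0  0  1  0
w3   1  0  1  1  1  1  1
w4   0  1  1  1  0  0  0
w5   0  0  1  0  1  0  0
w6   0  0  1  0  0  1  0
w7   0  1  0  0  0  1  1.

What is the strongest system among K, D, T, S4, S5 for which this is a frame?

Serial (axiom D): yes — every world has a successor (e.g. w1 R w1).
Reflexive (axiom T): yes — every world is R-related to itself.
Transitive (axiom 4): no — w1 R w4 and w4 R w2, but not w1 R w2.
Euclidean (axiom 5): no — w1 R w4 and w1 R w5, but not w4 R w5.
So F validates K, D, T; S4 would additionally require R to be transitive. The strongest is T.

T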